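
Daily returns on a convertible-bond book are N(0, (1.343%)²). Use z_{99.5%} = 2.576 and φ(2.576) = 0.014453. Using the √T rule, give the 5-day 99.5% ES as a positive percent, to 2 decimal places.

σ_{5d} = 1.343% × √5 = 3.003%.
ES multiplier = φ(z)/(1−α) = 0.014453/0.005 = 2.891.
ES = 3.003% × 2.891 = 8.682%.

8.68%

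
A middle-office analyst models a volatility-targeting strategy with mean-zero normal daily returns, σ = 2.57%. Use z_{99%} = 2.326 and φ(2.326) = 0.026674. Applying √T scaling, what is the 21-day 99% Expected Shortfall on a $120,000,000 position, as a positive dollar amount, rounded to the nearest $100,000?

$37,700,000

σ_{21d} = 2.57% × √21 = 11.777%.
ES multiplier = φ(z)/(1−α) = 0.026674/0.01 = 2.667.
ES = 11.777% × 2.667 = 31.409%; on $120,000,000: $37,690,800.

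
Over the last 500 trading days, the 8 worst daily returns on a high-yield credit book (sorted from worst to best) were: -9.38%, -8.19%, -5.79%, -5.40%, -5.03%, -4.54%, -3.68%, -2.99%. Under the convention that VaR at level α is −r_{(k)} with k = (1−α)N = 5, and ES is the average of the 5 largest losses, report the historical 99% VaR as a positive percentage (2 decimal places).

5.03%

k = 5; the 5th lowest return is -5.03%, so VaR = 5.03%.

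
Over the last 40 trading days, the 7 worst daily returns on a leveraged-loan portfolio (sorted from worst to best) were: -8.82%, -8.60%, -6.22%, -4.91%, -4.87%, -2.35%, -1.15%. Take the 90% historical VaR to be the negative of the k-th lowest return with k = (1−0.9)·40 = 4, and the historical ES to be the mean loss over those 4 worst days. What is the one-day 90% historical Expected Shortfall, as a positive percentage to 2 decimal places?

The 4 worst returns sum to -28.55%.
ES = −(-28.55%) / 4 = 7.1375% ≈ 7.14%.

7.14%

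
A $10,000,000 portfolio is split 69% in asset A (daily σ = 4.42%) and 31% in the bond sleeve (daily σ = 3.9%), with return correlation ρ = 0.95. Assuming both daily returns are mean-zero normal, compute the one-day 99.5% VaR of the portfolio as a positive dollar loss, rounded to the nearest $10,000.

$1,090,000

σ_p² = 0.69²·4.42² + 0.31²·3.9² + 2·0.95·0.69·0.31·4.42·3.9 = 17.7687 (%²).
σ_p = √17.7687 = 4.215%.
At 99.5%, z = 2.576.
VaR = 2.576 × 4.215% = 10.858%; on $10,000,000 that is $1,085,800.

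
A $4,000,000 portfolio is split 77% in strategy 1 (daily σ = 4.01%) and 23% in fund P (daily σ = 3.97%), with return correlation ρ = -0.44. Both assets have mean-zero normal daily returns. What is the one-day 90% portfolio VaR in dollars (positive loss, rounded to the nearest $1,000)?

$144,000

σ_p² = 0.77²·4.01² + 0.23²·3.97² + 2·-0.44·0.77·0.23·4.01·3.97 = 7.8866 (%²).
σ_p = √7.8866 = 2.808%.
At 90%, z = 1.282.
VaR = 1.282 × 2.808% = 3.600%; on $4,000,000 that is $144,000.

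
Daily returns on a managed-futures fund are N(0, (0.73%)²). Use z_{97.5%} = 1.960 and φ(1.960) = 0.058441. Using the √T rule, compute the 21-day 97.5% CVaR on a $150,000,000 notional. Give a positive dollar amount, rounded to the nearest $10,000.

$11,730,000

σ_{21d} = 0.73% × √21 = 3.345%.
ES multiplier = φ(z)/(1−α) = 0.058441/0.025 = 2.338.
ES = 3.345% × 2.338 = 7.821%; on $150,000,000: $11,731,500.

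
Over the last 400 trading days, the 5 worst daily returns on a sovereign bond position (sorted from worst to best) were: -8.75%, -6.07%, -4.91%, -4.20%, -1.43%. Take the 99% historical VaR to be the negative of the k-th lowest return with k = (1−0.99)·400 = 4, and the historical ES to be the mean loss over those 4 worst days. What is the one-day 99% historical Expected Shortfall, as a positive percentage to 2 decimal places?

5.98%

The 4 worst returns sum to -23.93%.
ES = −(-23.93%) / 4 = 5.9825% ≈ 5.98%.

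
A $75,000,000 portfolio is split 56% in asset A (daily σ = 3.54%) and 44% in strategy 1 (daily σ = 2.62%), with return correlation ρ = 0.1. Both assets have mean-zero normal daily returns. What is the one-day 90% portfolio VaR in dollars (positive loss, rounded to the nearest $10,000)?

$2,300,000

σ_p² = 0.56²·3.54² + 0.44²·2.62² + 2·0.1·0.56·0.44·3.54·2.62 = 5.7159 (%²).
σ_p = √5.7159 = 2.391%.
At 90%, z = 1.282.
VaR = 1.282 × 2.391% = 3.065%; on $75,000,000 that is $2,298,750.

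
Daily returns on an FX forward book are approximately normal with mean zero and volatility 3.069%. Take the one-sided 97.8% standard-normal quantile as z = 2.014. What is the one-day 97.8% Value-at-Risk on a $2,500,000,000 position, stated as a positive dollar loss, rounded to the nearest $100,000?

VaR = z·σ = 2.014 × 3.069% = 6.181%.
On $2,500,000,000: 0.06181 × $2,500,000,000 = $154,525,000.

$154,500,000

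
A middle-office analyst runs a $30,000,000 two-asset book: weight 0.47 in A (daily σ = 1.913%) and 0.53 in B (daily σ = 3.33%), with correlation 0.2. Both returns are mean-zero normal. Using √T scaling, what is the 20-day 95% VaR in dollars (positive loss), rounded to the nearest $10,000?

$4,710,000

σ_p = √(0.47²·1.913² + 0.53²·3.33² + 2·0.2·0.47·0.53·1.913·3.33) = 2.135%.
σ_{20d} = 2.135% × √20 = 9.548%.
z(95%) = 1.645.
VaR = 1.645 × 9.548% = 15.706%; on $30,000,000 that is $4,711,800.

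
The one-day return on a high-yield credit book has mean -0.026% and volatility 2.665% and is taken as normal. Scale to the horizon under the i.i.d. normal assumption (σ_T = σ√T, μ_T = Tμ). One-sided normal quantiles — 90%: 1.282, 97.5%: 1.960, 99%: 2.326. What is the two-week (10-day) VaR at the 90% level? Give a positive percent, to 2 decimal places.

11.06%

σ_{10d} = 2.665% × √10 = 8.427%; μ_{10d} = 10 × -0.026% = -0.260%.
VaR = −(-0.260%) + 1.282 × 8.427% = 11.063%.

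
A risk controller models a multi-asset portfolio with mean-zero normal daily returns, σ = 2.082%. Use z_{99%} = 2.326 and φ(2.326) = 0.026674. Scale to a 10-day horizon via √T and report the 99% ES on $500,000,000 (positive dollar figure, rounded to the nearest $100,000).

$87,800,000

σ_{10d} = 2.082% × √10 = 6.584%.
ES multiplier = φ(z)/(1−α) = 0.026674/0.01 = 2.667.
ES = 6.584% × 2.667 = 17.560%; on $500,000,000: $87,800,000.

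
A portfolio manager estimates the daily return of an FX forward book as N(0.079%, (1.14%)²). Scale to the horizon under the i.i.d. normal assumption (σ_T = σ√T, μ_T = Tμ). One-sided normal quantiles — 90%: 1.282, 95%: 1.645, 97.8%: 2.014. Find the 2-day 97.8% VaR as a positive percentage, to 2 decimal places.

σ_{2d} = 1.14% × √2 = 1.612%; μ_{2d} = 2 × 0.079% = 0.158%.
VaR = −(0.158%) + 2.014 × 1.612% = 3.089%.

3.09%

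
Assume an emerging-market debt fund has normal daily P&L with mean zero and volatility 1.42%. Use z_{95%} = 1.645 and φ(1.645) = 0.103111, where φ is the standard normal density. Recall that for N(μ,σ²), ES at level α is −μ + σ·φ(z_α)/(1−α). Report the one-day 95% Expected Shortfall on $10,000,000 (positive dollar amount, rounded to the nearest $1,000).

$293,000

Tail multiplier: φ(z)/(1−α) = 0.103111 / 0.05 = 2.062.
ES = 1.42% × 2.062 = 2.928%.
On $10,000,000: 0.02928 × $10,000,000 = $292,800.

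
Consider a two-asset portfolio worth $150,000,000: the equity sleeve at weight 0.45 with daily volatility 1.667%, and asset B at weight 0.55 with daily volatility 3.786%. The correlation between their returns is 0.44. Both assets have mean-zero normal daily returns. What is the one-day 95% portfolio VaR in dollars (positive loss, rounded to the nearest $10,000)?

$6,180,000

σ_p² = 0.45²·1.667² + 0.55²·3.786² + 2·0.44·0.45·0.55·1.667·3.786 = 6.2733 (%²).
σ_p = √6.2733 = 2.505%.
At 95%, z = 1.645.
VaR = 1.645 × 2.505% = 4.121%; on $150,000,000 that is $6,181,500.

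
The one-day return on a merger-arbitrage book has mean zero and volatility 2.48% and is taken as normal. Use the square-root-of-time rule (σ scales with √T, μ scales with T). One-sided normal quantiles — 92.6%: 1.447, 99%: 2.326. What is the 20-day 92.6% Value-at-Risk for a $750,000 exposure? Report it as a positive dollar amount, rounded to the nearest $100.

$120,400

σ_{20d} = 2.48% × √20 = 11.091%.
VaR = 1.447 × 11.091% = 16.049%.
On $750,000: 0.16049 × $750,000 = $120,368.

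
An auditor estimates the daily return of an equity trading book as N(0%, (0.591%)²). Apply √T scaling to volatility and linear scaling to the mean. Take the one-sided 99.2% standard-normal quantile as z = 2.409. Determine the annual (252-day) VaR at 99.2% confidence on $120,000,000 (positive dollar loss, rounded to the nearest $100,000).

σ_{252d} = 0.591% × √252 = 9.382%.
VaR = 2.409 × 9.382% = 22.601%.
On $120,000,000: 0.22601 × $120,000,000 = $27,121,200.

$27,100,000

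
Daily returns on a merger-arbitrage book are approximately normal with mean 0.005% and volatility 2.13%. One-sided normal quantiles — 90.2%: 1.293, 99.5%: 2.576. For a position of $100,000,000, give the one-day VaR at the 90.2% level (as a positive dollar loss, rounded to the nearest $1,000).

VaR = −μ + z·σ = −(0.005%) + 1.293 × 2.13% = 2.749%.
On $100,000,000: 0.02749 × $100,000,000 = $2,749,000.

$2,749,000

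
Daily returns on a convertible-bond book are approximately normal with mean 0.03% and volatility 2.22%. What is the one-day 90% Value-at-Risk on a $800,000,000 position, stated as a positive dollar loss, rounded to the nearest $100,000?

At 90% one-sided, z = 1.282.
VaR = −μ + z·σ = −(0.03%) + 1.282 × 2.22% = 2.816%.
On $800,000,000: 0.02816 × $800,000,000 = $22,528,000.

$22,500,000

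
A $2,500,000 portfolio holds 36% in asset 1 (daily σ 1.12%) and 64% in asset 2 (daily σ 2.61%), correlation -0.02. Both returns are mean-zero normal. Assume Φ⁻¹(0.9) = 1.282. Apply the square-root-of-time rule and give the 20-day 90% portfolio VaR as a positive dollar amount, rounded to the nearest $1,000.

σ_p = √(0.36²·1.12² + 0.64²·2.61² + 2·-0.02·0.36·0.64·1.12·2.61) = 1.711%.
σ_{20d} = 1.711% × √20 = 7.652%.
VaR = 1.282 × 7.652% = 9.810%; on $2,500,000 that is $245,250.

$245,000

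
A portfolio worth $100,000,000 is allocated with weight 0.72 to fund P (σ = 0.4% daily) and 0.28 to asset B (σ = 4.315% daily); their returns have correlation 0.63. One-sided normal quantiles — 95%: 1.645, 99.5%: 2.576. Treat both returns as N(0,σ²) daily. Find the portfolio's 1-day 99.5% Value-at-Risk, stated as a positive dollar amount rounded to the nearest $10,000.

σ_p² = 0.72²·0.4² + 0.28²·4.315² + 2·0.63·0.72·0.28·0.4·4.315 = 1.9811 (%²).
σ_p = √1.9811 = 1.408%.
VaR = 2.576 × 1.408% = 3.627%; on $100,000,000 that is $3,627,000.

$3,630,000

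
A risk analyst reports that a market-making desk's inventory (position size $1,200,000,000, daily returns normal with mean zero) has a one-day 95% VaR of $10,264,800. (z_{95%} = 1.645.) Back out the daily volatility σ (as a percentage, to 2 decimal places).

VaR as a fraction: $10,264,800 / $1,200,000,000 = 0.855%.
σ = VaR / z = 0.855% / 1.645 = 0.520%.

0.52%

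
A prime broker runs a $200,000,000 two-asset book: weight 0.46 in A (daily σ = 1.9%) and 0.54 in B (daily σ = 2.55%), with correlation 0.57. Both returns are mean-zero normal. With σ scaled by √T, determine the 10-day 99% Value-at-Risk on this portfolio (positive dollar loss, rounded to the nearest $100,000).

$29,500,000

σ_p = √(0.46²·1.9² + 0.54²·2.55² + 2·0.57·0.46·0.54·1.9·2.55) = 2.008%.
σ_{10d} = 2.008% × √10 = 6.350%.
z(99%) = 2.326.
VaR = 2.326 × 6.350% = 14.770%; on $200,000,000 that is $29,540,000.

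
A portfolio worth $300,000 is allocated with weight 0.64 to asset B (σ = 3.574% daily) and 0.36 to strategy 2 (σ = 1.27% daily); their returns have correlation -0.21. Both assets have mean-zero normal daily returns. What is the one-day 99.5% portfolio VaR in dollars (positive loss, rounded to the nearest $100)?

$17,300

σ_p² = 0.64²·3.574² + 0.36²·1.27² + 2·-0.21·0.64·0.36·3.574·1.27 = 5.0018 (%²).
σ_p = √5.0018 = 2.236%.
At 99.5%, z = 2.576.
VaR = 2.576 × 2.236% = 5.760%; on $300,000 that is $17,280.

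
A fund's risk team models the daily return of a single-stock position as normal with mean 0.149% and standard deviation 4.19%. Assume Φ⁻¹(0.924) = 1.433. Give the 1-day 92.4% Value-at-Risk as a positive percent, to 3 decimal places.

VaR = −μ + z·σ = −(0.149%) + 1.433 × 4.19% = 5.855%.

5.855%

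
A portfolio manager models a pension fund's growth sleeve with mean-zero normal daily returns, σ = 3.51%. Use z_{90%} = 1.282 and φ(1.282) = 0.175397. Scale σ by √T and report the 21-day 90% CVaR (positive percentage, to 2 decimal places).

28.21%

σ_{21d} = 3.51% × √21 = 16.085%.
ES multiplier = φ(z)/(1−α) = 0.175397/0.1 = 1.754.
ES = 16.085% × 1.754 = 28.213%.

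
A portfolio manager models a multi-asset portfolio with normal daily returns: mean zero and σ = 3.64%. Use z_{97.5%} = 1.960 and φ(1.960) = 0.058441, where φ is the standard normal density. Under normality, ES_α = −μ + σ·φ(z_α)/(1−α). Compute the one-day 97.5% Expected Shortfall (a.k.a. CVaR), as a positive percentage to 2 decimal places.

Tail multiplier: φ(z)/(1−α) = 0.058441 / 0.025 = 2.338.
ES = 3.64% × 2.338 = 8.510%.

8.51%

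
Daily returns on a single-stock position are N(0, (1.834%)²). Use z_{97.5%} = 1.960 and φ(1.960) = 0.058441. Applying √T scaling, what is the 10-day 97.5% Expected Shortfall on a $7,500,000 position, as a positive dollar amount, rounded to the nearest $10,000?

$1,020,000

σ_{10d} = 1.834% × √10 = 5.800%.
ES multiplier = φ(z)/(1−α) = 0.058441/0.025 = 2.338.
ES = 5.800% × 2.338 = 13.560%; on $7,500,000: $1,017,000.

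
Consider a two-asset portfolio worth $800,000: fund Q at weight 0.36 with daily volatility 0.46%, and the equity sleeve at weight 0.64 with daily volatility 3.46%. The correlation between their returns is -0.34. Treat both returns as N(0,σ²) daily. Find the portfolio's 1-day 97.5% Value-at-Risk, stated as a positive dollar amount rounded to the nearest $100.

σ_p² = 0.36²·0.46² + 0.64²·3.46² + 2·-0.34·0.36·0.64·0.46·3.46 = 4.6816 (%²).
σ_p = √4.6816 = 2.164%.
At 97.5%, z = 1.960.
VaR = 1.960 × 2.164% = 4.241%; on $800,000 that is $33,928.

$33,900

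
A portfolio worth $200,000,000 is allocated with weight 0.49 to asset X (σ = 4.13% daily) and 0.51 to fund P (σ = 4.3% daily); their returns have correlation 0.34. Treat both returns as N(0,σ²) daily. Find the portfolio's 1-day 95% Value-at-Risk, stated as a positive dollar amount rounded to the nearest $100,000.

$11,400,000

σ_p² = 0.49²·4.13² + 0.51²·4.3² + 2·0.34·0.49·0.51·4.13·4.3 = 11.9224 (%²).
σ_p = √11.9224 = 3.453%.
At 95%, z = 1.645.
VaR = 1.645 × 3.453% = 5.680%; on $200,000,000 that is $11,360,000.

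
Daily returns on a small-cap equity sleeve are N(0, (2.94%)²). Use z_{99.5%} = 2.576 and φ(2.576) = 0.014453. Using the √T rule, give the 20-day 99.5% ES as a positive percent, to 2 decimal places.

38.01%

σ_{20d} = 2.94% × √20 = 13.148%.
ES multiplier = φ(z)/(1−α) = 0.014453/0.005 = 2.891.
ES = 13.148% × 2.891 = 38.011%.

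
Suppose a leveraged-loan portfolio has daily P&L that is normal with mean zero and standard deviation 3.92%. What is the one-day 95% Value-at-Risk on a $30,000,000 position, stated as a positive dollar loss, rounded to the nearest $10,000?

$1,930,000

At 95% one-sided, z = 1.645.
VaR = z·σ = 1.645 × 3.92% = 6.448%.
On $30,000,000: 0.06448 × $30,000,000 = $1,934,400.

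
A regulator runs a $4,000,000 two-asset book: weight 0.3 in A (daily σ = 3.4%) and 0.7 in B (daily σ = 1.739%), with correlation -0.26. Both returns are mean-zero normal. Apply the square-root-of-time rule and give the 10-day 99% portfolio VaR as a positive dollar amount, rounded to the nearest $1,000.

$403,000

σ_p = √(0.3²·3.4² + 0.7²·1.739² + 2·-0.26·0.3·0.7·3.4·1.739) = 1.370%.
σ_{10d} = 1.370% × √10 = 4.332%.
z(99%) = 2.326.
VaR = 2.326 × 4.332% = 10.076%; on $4,000,000 that is $403,040.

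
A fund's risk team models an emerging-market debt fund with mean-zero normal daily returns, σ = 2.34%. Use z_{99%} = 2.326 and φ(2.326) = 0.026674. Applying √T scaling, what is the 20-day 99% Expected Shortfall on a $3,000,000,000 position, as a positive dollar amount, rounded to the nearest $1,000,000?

σ_{20d} = 2.34% × √20 = 10.465%.
ES multiplier = φ(z)/(1−α) = 0.026674/0.01 = 2.667.
ES = 10.465% × 2.667 = 27.910%; on $3,000,000,000: $837,300,000.

$837,000,000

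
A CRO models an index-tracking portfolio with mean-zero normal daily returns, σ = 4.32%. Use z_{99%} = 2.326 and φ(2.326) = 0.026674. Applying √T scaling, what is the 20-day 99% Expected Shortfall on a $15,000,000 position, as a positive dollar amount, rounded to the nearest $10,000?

σ_{20d} = 4.32% × √20 = 19.320%.
ES multiplier = φ(z)/(1−α) = 0.026674/0.01 = 2.667.
ES = 19.320% × 2.667 = 51.526%; on $15,000,000: $7,728,900.

$7,730,000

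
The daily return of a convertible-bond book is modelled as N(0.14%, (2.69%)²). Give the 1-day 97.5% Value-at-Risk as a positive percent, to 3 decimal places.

At 97.5% one-sided, z = 1.960.
VaR = −μ + z·σ = −(0.14%) + 1.960 × 2.69% = 5.132%.

5.132%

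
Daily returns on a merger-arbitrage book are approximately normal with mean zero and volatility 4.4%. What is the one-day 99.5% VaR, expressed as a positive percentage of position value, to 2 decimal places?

At 99.5% one-sided, z = 2.576.
VaR = z·σ = 2.576 × 4.4% = 11.334%.

11.33%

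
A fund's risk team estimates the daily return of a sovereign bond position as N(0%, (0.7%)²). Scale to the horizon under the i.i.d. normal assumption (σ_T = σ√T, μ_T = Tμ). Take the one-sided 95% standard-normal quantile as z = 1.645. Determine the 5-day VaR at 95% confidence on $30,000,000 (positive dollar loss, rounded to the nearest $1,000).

σ_{5d} = 0.7% × √5 = 1.565%.
VaR = 1.645 × 1.565% = 2.574%.
On $30,000,000: 0.02574 × $30,000,000 = $772,200.

$772,000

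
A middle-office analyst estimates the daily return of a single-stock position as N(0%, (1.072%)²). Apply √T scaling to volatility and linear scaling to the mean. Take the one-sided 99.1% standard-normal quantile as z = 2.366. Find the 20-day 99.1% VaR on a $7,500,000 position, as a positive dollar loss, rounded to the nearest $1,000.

$851,000

σ_{20d} = 1.072% × √20 = 4.794%.
VaR = 2.366 × 4.794% = 11.343%.
On $7,500,000: 0.11343 × $7,500,000 = $850,725.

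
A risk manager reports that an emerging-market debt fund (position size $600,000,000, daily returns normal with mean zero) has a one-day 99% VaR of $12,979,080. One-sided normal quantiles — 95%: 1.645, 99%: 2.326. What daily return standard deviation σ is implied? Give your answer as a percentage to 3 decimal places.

0.930%

VaR as a fraction: $12,979,080 / $600,000,000 = 2.163%.
σ = VaR / z = 2.163% / 2.326 = 0.930%.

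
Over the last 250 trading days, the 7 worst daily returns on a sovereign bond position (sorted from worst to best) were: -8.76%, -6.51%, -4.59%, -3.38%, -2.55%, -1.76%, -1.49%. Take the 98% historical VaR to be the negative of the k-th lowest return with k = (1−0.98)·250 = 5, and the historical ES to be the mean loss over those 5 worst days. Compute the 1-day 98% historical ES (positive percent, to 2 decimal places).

The 5 worst returns sum to -25.79%.
ES = −(-25.79%) / 5 = 5.158% ≈ 5.16%.

5.16%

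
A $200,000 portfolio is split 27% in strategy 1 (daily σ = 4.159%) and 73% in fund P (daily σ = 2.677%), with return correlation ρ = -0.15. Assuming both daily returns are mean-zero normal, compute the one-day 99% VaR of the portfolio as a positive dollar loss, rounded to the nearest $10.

$9,780

σ_p² = 0.27²·4.159² + 0.73²·2.677² + 2·-0.15·0.27·0.73·4.159·2.677 = 4.4216 (%²).
σ_p = √4.4216 = 2.103%.
At 99%, z = 2.326.
VaR = 2.326 × 2.103% = 4.892%; on $200,000 that is $9,784.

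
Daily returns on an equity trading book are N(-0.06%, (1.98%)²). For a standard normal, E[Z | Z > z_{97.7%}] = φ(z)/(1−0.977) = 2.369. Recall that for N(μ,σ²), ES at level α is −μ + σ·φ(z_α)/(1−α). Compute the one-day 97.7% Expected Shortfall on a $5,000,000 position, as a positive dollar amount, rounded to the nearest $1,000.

$238,000

ES = −(-0.06%) + 1.98% × 2.369 = 4.751%.
On $5,000,000: 0.04751 × $5,000,000 = $237,550.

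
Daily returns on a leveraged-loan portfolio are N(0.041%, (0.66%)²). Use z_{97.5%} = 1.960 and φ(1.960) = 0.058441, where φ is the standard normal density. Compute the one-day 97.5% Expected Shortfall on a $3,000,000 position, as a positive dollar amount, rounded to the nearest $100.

Tail multiplier: φ(z)/(1−α) = 0.058441 / 0.025 = 2.338.
ES = −(0.041%) + 0.66% × 2.338 = 1.502%.
On $3,000,000: 0.01502 × $3,000,000 = $45,060.

$45,100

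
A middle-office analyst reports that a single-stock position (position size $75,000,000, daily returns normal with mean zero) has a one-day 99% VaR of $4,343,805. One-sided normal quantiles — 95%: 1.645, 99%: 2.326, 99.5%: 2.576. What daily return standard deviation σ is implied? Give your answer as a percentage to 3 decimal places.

2.490%

VaR as a fraction: $4,343,805 / $75,000,000 = 5.792%.
σ = VaR / z = 5.792% / 2.326 = 2.490%.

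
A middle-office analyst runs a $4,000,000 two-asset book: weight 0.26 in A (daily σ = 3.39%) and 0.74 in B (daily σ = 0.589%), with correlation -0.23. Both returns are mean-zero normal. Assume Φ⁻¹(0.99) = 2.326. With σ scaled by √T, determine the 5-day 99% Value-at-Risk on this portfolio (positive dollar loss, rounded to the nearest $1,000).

$185,000

σ_p = √(0.26²·3.39² + 0.74²·0.589² + 2·-0.23·0.26·0.74·3.39·0.589) = 0.889%.
σ_{5d} = 0.889% × √5 = 1.988%.
VaR = 2.326 × 1.988% = 4.624%; on $4,000,000 that is $184,960.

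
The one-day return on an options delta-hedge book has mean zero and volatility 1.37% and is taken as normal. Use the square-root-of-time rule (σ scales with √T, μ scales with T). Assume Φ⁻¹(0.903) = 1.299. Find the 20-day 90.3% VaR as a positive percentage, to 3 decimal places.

7.959%

σ_{20d} = 1.37% × √20 = 6.127%.
VaR = 1.299 × 6.127% = 7.959%.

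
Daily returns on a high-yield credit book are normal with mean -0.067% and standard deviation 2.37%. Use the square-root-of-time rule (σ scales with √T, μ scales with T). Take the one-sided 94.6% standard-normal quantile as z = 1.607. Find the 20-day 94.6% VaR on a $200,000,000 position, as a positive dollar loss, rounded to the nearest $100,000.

σ_{20d} = 2.37% × √20 = 10.599%; μ_{20d} = 20 × -0.067% = -1.340%.
VaR = −(-1.340%) + 1.607 × 10.599% = 18.373%.
On $200,000,000: 0.18373 × $200,000,000 = $36,746,000.

$36,700,000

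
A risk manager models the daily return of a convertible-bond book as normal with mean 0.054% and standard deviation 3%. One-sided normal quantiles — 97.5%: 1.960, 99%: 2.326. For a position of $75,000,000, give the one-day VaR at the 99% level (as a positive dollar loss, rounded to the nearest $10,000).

VaR = −μ + z·σ = −(0.054%) + 2.326 × 3% = 6.924%.
On $75,000,000: 0.06924 × $75,000,000 = $5,193,000.

$5,190,000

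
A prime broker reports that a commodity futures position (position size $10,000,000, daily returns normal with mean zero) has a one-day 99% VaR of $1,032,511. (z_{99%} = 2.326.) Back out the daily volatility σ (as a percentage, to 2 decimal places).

4.44%

VaR as a fraction: $1,032,511 / $10,000,000 = 10.325%.
σ = VaR / z = 10.325% / 2.326 = 4.439%.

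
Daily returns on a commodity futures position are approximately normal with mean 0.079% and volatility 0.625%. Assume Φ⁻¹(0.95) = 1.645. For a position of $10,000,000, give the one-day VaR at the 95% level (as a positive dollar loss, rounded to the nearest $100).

VaR = −μ + z·σ = −(0.079%) + 1.645 × 0.625% = 0.949%.
On $10,000,000: 0.00949 × $10,000,000 = $94,900.

$94,900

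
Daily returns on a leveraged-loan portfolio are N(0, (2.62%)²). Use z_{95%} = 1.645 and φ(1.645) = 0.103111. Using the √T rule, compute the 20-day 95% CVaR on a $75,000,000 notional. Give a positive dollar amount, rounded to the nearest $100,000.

$18,100,000

σ_{20d} = 2.62% × √20 = 11.717%.
ES multiplier = φ(z)/(1−α) = 0.103111/0.05 = 2.062.
ES = 11.717% × 2.062 = 24.160%; on $75,000,000: $18,120,000.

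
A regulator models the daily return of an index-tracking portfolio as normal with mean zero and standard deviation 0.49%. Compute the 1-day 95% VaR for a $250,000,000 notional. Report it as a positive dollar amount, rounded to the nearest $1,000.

At 95% one-sided, z = 1.645.
VaR = z·σ = 1.645 × 0.49% = 0.806%.
On $250,000,000: 0.00806 × $250,000,000 = $2,015,000.

$2,015,000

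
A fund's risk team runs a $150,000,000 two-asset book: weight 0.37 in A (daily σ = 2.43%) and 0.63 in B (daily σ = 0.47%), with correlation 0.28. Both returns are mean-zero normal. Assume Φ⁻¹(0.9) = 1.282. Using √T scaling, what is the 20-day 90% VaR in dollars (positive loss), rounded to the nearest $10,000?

σ_p = √(0.37²·2.43² + 0.63²·0.47² + 2·0.28·0.37·0.63·2.43·0.47) = 1.022%.
σ_{20d} = 1.022% × √20 = 4.571%.
VaR = 1.282 × 4.571% = 5.860%; on $150,000,000 that is $8,790,000.

$8,790,000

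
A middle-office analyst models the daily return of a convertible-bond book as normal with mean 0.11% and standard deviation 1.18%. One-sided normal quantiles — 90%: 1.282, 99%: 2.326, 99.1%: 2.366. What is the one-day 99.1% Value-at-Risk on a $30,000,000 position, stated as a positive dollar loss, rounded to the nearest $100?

$804,600

VaR = −μ + z·σ = −(0.11%) + 2.366 × 1.18% = 2.682%.
On $30,000,000: 0.02682 × $30,000,000 = $804,600.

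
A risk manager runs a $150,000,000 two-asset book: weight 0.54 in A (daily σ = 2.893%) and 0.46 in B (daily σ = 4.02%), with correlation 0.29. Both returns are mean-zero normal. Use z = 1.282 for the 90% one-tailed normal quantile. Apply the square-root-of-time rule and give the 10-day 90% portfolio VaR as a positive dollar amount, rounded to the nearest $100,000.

σ_p = √(0.54²·2.893² + 0.46²·4.02² + 2·0.29·0.54·0.46·2.893·4.02) = 2.745%.
σ_{10d} = 2.745% × √10 = 8.680%.
VaR = 1.282 × 8.680% = 11.128%; on $150,000,000 that is $16,692,000.

$16,700,000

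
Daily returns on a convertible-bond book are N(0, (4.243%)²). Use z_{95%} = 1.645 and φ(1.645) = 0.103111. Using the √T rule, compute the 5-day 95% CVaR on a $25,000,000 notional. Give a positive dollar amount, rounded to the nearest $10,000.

$4,890,000

σ_{5d} = 4.243% × √5 = 9.488%.
ES multiplier = φ(z)/(1−α) = 0.103111/0.05 = 2.062.
ES = 9.488% × 2.062 = 19.564%; on $25,000,000: $4,891,000.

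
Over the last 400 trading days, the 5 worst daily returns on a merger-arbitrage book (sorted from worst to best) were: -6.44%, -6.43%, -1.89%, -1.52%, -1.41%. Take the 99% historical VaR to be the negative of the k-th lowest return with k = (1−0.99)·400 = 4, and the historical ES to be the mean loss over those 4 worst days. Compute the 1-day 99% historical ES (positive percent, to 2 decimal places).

4.07%

The 4 worst returns sum to -16.28%.
ES = −(-16.28%) / 4 = 4.07%.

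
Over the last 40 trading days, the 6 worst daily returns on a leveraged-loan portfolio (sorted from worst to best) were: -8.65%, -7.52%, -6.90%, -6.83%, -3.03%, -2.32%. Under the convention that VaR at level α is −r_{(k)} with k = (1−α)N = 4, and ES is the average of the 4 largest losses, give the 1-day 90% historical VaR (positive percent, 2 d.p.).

6.83%

k = 4; the 4th lowest return is -6.83%, so VaR = 6.83%.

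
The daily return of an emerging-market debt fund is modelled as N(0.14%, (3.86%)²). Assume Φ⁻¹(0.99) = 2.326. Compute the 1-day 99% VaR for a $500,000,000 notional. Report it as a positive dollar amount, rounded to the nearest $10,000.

VaR = −μ + z·σ = −(0.14%) + 2.326 × 3.86% = 8.838%.
On $500,000,000: 0.08838 × $500,000,000 = $44,190,000.

$44,190,000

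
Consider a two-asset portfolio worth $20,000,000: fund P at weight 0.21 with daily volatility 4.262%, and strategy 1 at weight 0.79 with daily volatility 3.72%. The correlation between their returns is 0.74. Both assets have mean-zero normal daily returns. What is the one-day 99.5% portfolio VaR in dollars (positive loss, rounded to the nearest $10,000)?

σ_p² = 0.21²·4.262² + 0.79²·3.72² + 2·0.74·0.21·0.79·4.262·3.72 = 13.3304 (%²).
σ_p = √13.3304 = 3.651%.
At 99.5%, z = 2.576.
VaR = 2.576 × 3.651% = 9.405%; on $20,000,000 that is $1,881,000.

$1,880,000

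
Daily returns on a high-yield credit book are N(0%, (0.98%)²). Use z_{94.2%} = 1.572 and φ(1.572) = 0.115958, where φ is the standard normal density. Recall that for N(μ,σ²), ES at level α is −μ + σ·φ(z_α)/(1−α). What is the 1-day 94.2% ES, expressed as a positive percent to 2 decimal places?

1.96%

Tail multiplier: φ(z)/(1−α) = 0.115958 / 0.058 = 1.999.
ES = 0.98% × 1.999 = 1.959%.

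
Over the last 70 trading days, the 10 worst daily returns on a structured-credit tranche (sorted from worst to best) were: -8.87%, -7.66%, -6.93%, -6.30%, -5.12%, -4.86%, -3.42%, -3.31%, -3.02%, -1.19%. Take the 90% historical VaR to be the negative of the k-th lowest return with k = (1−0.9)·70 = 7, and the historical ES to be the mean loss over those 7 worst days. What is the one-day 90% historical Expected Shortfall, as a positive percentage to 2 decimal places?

6.17%

The 7 worst returns sum to -43.16%.
ES = −(-43.16%) / 7 = 6.1657…% ≈ 6.17%.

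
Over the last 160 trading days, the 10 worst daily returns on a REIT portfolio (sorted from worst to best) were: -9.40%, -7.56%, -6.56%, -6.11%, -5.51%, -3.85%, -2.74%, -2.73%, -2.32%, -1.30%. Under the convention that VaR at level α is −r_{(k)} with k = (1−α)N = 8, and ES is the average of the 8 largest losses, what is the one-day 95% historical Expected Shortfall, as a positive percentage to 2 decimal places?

The 8 worst returns sum to -44.46%.
ES = −(-44.46%) / 8 = 5.5575% ≈ 5.56%.

5.56%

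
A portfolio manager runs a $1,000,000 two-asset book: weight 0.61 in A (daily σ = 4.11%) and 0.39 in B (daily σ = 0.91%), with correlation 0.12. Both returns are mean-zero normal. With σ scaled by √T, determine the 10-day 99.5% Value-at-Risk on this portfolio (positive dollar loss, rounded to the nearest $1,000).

σ_p = √(0.61²·4.11² + 0.39²·0.91² + 2·0.12·0.61·0.39·4.11·0.91) = 2.574%.
σ_{10d} = 2.574% × √10 = 8.140%.
z(99.5%) = 2.576.
VaR = 2.576 × 8.140% = 20.969%; on $1,000,000 that is $209,690.

$210,000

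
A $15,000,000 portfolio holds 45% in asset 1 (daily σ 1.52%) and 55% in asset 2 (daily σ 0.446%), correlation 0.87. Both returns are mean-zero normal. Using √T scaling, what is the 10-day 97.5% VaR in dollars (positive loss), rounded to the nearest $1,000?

$842,000

σ_p = √(0.45²·1.52² + 0.55²·0.446² + 2·0.87·0.45·0.55·1.52·0.446) = 0.906%.
σ_{10d} = 0.906% × √10 = 2.865%.
z(97.5%) = 1.960.
VaR = 1.960 × 2.865% = 5.615%; on $15,000,000 that is $842,250.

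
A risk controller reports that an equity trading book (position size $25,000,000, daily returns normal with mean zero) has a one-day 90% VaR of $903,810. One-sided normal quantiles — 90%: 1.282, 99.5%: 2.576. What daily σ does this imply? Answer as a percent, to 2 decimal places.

2.82%

VaR as a fraction: $903,810 / $25,000,000 = 3.615%.
σ = VaR / z = 3.615% / 1.282 = 2.820%.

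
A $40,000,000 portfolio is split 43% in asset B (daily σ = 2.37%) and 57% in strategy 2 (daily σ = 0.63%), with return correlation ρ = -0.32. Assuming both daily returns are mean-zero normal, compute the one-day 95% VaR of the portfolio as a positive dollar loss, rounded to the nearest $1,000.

$636,000

σ_p² = 0.43²·2.37² + 0.57²·0.63² + 2·-0.32·0.43·0.57·2.37·0.63 = 0.9333 (%²).
σ_p = √0.9333 = 0.966%.
At 95%, z = 1.645.
VaR = 1.645 × 0.966% = 1.589%; on $40,000,000 that is $635,600.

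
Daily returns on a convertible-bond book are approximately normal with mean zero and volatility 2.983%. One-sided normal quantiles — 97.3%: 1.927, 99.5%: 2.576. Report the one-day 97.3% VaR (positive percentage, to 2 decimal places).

VaR = z·σ = 1.927 × 2.983% = 5.748%.

5.75%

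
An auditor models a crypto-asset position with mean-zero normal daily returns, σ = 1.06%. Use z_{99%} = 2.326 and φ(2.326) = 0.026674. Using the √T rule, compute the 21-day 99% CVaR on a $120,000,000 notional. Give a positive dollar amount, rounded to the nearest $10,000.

σ_{21d} = 1.06% × √21 = 4.858%.
ES multiplier = φ(z)/(1−α) = 0.026674/0.01 = 2.667.
ES = 4.858% × 2.667 = 12.956%; on $120,000,000: $15,547,200.

$15,550,000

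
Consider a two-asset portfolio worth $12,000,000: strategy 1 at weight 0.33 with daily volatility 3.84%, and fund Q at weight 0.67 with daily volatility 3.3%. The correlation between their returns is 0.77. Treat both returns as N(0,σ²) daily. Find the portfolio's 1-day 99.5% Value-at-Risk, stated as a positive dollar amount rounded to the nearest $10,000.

$1,020,000

σ_p² = 0.33²·3.84² + 0.67²·3.3² + 2·0.77·0.33·0.67·3.84·3.3 = 10.8091 (%²).
σ_p = √10.8091 = 3.288%.
At 99.5%, z = 2.576.
VaR = 2.576 × 3.288% = 8.470%; on $12,000,000 that is $1,016,400.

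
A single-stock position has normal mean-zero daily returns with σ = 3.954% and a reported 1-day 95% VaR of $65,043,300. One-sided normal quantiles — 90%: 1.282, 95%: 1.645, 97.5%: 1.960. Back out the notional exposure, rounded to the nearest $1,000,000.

VaR as a fraction of value: z·σ = 1.645 × 3.954% = 6.50433%.
Position = $65,043,300 / 0.0650433 = $1,000,000,000.

$1,000,000,000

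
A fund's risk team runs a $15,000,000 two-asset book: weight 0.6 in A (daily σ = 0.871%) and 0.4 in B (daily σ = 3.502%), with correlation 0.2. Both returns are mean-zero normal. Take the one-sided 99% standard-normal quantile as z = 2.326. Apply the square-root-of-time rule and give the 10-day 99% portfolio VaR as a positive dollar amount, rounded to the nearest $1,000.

σ_p = √(0.6²·0.871² + 0.4²·3.502² + 2·0.2·0.6·0.4·0.871·3.502) = 1.590%.
σ_{10d} = 1.590% × √10 = 5.028%.
VaR = 2.326 × 5.028% = 11.695%; on $15,000,000 that is $1,754,250.

$1,754,000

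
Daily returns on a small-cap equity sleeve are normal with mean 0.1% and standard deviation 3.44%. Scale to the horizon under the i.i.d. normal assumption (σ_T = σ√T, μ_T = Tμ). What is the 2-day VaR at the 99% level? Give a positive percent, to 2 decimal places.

At 99%, z = 2.326.
σ_{2d} = 3.44% × √2 = 4.865%; μ_{2d} = 2 × 0.1% = 0.200%.
VaR = −(0.200%) + 2.326 × 4.865% = 11.116%.

11.12%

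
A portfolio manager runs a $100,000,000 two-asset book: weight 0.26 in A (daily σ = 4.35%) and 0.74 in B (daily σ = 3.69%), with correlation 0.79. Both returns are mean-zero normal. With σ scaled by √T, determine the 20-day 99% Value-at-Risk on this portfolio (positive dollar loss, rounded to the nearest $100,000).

σ_p = √(0.26²·4.35² + 0.74²·3.69² + 2·0.79·0.26·0.74·4.35·3.69) = 3.690%.
σ_{20d} = 3.690% × √20 = 16.502%.
z(99%) = 2.326.
VaR = 2.326 × 16.502% = 38.384%; on $100,000,000 that is $38,384,000.

$38,400,000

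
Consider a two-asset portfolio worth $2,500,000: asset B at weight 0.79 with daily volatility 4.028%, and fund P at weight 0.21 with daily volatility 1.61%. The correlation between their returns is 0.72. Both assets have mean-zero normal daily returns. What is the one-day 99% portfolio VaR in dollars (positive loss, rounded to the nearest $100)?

$199,700

σ_p² = 0.79²·4.028² + 0.21²·1.61² + 2·0.72·0.79·0.21·4.028·1.61 = 11.7895 (%²).
σ_p = √11.7895 = 3.434%.
At 99%, z = 2.326.
VaR = 2.326 × 3.434% = 7.987%; on $2,500,000 that is $199,675.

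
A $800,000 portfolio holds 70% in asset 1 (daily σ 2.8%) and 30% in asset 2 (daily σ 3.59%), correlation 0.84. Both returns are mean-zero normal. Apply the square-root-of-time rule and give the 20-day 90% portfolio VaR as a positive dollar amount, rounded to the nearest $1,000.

$134,000

σ_p = √(0.7²·2.8² + 0.3²·3.59² + 2·0.84·0.7·0.3·2.8·3.59) = 2.924%.
σ_{20d} = 2.924% × √20 = 13.077%.
z(90%) = 1.282.
VaR = 1.282 × 13.077% = 16.765%; on $800,000 that is $134,120.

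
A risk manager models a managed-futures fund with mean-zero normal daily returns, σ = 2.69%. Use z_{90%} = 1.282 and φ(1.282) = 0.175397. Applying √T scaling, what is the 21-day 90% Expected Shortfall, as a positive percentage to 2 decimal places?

21.62%

σ_{21d} = 2.69% × √21 = 12.327%.
ES multiplier = φ(z)/(1−α) = 0.175397/0.1 = 1.754.
ES = 12.327% × 1.754 = 21.622%.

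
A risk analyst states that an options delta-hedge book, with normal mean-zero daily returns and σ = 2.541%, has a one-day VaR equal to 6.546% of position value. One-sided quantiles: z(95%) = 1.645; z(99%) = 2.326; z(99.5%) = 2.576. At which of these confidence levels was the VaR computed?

99.5%

Implied z = VaR/σ = 6.546 / 2.541 = 2.576.
This matches z(99.5%) = 2.576.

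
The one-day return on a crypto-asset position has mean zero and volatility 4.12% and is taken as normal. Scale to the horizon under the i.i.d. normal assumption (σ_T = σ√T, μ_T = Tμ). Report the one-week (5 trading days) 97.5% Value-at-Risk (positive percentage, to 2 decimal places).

18.06%

At 97.5%, z = 1.960.
σ_{5d} = 4.12% × √5 = 9.213%.
VaR = 1.960 × 9.213% = 18.057%.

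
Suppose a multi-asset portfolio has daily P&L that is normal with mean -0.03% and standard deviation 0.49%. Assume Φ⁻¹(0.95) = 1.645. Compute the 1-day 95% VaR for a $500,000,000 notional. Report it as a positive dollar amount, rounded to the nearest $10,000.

$4,180,000

VaR = −μ + z·σ = −(-0.03%) + 1.645 × 0.49% = 0.836%.
On $500,000,000: 0.00836 × $500,000,000 = $4,180,000.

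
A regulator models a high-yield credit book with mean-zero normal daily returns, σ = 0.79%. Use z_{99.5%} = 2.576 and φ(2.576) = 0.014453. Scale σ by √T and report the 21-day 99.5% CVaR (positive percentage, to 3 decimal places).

σ_{21d} = 0.79% × √21 = 3.620%.
ES multiplier = φ(z)/(1−α) = 0.014453/0.005 = 2.891.
ES = 3.620% × 2.891 = 10.465%.

10.465%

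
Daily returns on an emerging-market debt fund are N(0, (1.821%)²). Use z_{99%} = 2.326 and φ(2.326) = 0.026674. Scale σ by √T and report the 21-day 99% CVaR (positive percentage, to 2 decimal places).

σ_{21d} = 1.821% × √21 = 8.345%.
ES multiplier = φ(z)/(1−α) = 0.026674/0.01 = 2.667.
ES = 8.345% × 2.667 = 22.256%.

22.26%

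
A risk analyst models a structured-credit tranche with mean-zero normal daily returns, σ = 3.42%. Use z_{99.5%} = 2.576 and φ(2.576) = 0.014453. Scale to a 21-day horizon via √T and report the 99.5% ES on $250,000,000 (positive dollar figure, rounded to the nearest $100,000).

σ_{21d} = 3.42% × √21 = 15.672%.
ES multiplier = φ(z)/(1−α) = 0.014453/0.005 = 2.891.
ES = 15.672% × 2.891 = 45.308%; on $250,000,000: $113,270,000.

$113,300,000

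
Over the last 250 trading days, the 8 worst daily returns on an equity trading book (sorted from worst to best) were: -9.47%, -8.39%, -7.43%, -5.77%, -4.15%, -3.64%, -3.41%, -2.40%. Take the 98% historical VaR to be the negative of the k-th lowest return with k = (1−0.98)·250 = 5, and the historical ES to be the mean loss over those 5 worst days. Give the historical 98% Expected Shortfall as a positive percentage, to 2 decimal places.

The 5 worst returns sum to -35.21%.
ES = −(-35.21%) / 5 = 7.042% ≈ 7.04%.

7.04%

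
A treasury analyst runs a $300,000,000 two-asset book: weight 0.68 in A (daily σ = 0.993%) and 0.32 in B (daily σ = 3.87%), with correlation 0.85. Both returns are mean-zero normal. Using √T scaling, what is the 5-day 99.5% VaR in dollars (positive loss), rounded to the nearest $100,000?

$31,900,000

σ_p = √(0.68²·0.993² + 0.32²·3.87² + 2·0.85·0.68·0.32·0.993·3.87) = 1.847%.
σ_{5d} = 1.847% × √5 = 4.130%.
z(99.5%) = 2.576.
VaR = 2.576 × 4.130% = 10.639%; on $300,000,000 that is $31,917,000.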